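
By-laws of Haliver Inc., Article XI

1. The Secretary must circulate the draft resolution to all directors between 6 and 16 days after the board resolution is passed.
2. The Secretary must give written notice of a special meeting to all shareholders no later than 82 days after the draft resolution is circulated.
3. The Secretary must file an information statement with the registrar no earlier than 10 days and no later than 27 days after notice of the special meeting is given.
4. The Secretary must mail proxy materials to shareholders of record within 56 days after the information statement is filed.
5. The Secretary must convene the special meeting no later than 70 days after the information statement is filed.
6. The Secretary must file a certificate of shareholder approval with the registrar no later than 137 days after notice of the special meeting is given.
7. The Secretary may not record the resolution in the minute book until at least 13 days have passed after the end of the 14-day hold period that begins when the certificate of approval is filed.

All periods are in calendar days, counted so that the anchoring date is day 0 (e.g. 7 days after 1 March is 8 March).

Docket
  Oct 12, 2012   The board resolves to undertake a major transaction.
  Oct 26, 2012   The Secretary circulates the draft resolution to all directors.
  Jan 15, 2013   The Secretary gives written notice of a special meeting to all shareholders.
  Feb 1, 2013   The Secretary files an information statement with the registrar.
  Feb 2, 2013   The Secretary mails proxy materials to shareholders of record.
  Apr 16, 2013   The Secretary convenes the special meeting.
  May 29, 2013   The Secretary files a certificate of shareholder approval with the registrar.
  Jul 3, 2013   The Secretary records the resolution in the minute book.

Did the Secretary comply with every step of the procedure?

Step 1 — 6 and 16 days from Oct 12, 2012 (when the board resolution is passed) are Oct 18, 2012 and Oct 28, 2012 respectively; done Oct 26, 2012, which is between those dates.
Step 2 — counting 82 days from Oct 26, 2012 (when the draft resolution is circulated) gives a deadline of Jan 16, 2013; completed Jan 15, 2013, before the deadline.
Step 3 — 10 and 27 days from Jan 15, 2013 (when notice of the special meeting is given) are Jan 25, 2013 and Feb 11, 2013 respectively; done Feb 1, 2013 — within the window.
Step 4 — counting 56 days from Feb 1, 2013 (when the information statement is filed) gives a deadline of Mar 29, 2013; completed Feb 2, 2013, before the deadline.
Step 5 — counting 70 days from Feb 1, 2013 (when the information statement is filed) gives a deadline of Apr 12, 2013; Apr 16, 2013 misses that deadline by 4 days.
That is the first point of non-compliance.

No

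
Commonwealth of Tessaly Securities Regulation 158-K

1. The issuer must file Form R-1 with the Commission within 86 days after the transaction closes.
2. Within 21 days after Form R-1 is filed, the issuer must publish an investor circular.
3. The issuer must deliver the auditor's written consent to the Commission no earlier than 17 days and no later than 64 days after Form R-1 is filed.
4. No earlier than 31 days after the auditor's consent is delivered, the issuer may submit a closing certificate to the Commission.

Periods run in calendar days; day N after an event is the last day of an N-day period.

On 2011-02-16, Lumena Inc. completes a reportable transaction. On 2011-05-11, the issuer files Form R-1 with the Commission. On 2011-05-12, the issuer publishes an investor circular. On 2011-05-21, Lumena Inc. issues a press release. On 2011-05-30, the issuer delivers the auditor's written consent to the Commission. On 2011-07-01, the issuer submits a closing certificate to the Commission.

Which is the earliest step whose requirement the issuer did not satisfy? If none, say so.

Step 1: 86 days after 2011-02-16 (when the transaction closes) is 2011-05-13; completed 2011-05-11, before the deadline.
Step 2: 21 days after 2011-05-11 (when Form R-1 is filed) is 2011-06-01; completed 2011-05-12, before the deadline.
Step 3: the window is 17–64 days after 2011-05-11 (when Form R-1 is filed), so 2011-05-28 through 2011-07-14; 2011-05-30 falls inside that range.
Step 4: the earliest permitted date is 31 days after 2011-05-30 (when the auditor's consent is delivered), i.e. 2011-06-30; done 2011-07-01 — permitted.

None — every step was satisfied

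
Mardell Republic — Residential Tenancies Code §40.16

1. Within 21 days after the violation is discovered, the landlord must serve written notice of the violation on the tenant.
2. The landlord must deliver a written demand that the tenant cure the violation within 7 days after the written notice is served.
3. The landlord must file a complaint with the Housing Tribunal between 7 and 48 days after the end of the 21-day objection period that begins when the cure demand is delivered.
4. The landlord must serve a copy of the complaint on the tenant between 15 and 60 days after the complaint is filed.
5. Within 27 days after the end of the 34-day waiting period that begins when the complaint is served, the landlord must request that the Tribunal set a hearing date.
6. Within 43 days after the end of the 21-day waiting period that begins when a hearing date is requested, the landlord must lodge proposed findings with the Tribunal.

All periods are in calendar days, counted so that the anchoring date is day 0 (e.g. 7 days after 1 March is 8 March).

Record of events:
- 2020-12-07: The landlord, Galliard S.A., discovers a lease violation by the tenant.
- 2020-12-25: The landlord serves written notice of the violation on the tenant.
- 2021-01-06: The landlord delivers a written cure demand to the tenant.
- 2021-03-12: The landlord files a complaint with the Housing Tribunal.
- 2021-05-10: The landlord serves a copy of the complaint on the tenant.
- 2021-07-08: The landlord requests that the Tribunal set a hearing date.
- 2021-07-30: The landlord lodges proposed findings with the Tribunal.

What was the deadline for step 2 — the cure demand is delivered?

Step 2 runs from 2020-12-25, when the written notice is served. 7 days after 2020-12-25 is 2021-01-01.

2021-01-01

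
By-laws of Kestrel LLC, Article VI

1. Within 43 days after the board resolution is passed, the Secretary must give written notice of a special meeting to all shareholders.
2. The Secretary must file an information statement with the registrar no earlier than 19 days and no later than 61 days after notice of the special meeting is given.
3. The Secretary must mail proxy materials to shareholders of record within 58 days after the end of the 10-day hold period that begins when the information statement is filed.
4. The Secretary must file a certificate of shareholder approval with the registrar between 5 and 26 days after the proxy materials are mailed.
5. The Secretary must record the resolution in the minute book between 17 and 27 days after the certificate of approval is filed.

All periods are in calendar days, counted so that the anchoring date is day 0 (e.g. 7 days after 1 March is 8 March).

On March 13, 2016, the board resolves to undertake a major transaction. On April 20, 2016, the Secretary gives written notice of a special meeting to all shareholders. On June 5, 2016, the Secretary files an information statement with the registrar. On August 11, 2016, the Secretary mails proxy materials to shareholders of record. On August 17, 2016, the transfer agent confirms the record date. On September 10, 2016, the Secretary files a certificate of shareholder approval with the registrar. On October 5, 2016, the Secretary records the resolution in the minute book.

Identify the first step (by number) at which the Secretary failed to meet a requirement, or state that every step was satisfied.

Step 1: 43 days after March 13, 2016 (when the board resolution is passed) is April 25, 2016; completed April 20, 2016, before the deadline.
Step 2: the window is 19–61 days after April 20, 2016 (when notice of the special meeting is given), so May 9, 2016 through June 20, 2016; done June 5, 2016, which is between those dates.
Step 3: 58 days after June 15, 2016 (end of the 10-day hold period, which began when the information statement is filed on June 5, 2016) is August 12, 2016; done August 11, 2016 — timely.
Step 4: the window is 5–26 days after August 11, 2016 (when the proxy materials are mailed), so August 16, 2016 through September 6, 2016; September 10, 2016 is 4 days past the end of the window.
No need to go further; step 4 was not satisfied.

Step 4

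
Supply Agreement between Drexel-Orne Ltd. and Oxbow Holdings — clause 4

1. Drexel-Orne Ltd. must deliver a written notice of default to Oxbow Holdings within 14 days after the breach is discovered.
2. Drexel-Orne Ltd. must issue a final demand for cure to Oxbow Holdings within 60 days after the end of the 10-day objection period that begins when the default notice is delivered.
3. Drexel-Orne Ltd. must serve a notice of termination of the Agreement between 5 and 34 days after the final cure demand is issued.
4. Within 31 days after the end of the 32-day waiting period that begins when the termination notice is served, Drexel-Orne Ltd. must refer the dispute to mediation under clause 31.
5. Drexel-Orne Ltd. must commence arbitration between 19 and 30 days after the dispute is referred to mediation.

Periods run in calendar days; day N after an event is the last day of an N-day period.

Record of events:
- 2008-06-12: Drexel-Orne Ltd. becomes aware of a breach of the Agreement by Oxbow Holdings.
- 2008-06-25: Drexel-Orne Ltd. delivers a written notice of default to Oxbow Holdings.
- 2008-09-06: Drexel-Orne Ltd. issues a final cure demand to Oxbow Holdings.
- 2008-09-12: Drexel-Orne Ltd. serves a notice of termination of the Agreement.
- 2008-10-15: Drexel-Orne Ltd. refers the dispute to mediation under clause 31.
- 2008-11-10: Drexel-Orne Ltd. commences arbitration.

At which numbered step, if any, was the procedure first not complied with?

Step 2

Step 1 — counting 14 days from 2008-06-12 (when the breach is discovered) gives a deadline of 2008-06-26; 2008-06-25 is within that limit.
Step 2 — counting 60 days from 2008-07-05 (end of the 10-day objection period, which began when the default notice is delivered on 2008-06-25) gives a deadline of 2008-09-03; 2008-09-06 misses that deadline by 3 days.
The procedure was therefore not followed at step 2.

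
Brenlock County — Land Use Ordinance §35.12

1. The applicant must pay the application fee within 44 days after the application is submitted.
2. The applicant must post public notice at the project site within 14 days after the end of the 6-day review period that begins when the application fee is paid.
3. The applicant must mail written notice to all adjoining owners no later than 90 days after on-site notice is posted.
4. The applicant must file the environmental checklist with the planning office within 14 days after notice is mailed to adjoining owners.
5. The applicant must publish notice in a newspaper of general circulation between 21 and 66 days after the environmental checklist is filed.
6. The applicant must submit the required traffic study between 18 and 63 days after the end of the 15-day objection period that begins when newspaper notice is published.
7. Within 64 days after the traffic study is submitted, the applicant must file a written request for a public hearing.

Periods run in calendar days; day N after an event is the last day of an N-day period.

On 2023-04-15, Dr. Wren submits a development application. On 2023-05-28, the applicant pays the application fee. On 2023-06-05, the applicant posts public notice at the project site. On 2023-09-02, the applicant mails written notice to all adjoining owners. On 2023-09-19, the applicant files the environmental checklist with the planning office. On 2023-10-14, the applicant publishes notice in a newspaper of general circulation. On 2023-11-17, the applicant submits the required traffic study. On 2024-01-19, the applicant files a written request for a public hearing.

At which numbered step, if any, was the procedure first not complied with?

Step 1 — counting 44 days from 2023-04-15 (when the application is submitted) gives a deadline of 2023-05-29; done 2023-05-28 — timely.
Step 2 — counting 14 days from 2023-06-03 (end of the 6-day review period, which began when the application fee is paid on 2023-05-28) gives a deadline of 2023-06-17; 2023-06-05 is within that limit.
Step 3 — counting 90 days from 2023-06-05 (when on-site notice is posted) gives a deadline of 2023-09-03; completed 2023-09-02, before the deadline.
Step 4 — counting 14 days from 2023-09-02 (when notice is mailed to adjoining owners) gives a deadline of 2023-09-16; done 2023-09-19 — 3 days late.
The analysis stops there.

Step 4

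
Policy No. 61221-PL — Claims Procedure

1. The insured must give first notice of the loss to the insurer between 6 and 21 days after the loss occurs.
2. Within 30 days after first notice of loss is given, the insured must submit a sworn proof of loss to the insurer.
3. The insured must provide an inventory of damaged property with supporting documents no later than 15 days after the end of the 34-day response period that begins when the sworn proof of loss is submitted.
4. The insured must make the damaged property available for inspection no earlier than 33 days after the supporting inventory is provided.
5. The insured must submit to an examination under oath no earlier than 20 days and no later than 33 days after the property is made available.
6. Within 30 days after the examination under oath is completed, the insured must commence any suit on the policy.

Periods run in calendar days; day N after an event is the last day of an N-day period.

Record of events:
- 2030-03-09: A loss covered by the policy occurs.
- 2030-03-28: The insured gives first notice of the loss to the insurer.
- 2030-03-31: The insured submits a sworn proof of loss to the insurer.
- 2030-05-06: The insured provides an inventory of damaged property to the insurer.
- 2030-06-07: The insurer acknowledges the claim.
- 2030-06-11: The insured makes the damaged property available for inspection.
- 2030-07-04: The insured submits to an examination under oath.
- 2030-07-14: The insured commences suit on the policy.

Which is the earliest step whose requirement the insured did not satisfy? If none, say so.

Step 1: the window is 6–21 days after 2030-03-09 (when the loss occurs), so 2030-03-15 through 2030-03-30; done 2030-03-28 — within the window.
Step 2: 30 days after 2030-03-28 (when first notice of loss is given) is 2030-04-27; completed 2030-03-31, before the deadline.
Step 3: 15 days after 2030-05-04 (end of the 34-day response period, which began when the sworn proof of loss is submitted on 2030-03-31) is 2030-05-19; done 2030-05-06 — timely.
Step 4: the earliest permitted date is 33 days after 2030-05-06 (when the supporting inventory is provided), i.e. 2030-06-08; done 2030-06-11, after the minimum wait.
Step 5: the window is 20–33 days after 2030-06-11 (when the property is made available), so 2030-07-01 through 2030-07-14; done 2030-07-04 — within the window.
Step 6: 30 days after 2030-07-04 (when the examination under oath is completed) is 2030-08-03; 2030-07-14 is within that limit.

None — every step was satisfied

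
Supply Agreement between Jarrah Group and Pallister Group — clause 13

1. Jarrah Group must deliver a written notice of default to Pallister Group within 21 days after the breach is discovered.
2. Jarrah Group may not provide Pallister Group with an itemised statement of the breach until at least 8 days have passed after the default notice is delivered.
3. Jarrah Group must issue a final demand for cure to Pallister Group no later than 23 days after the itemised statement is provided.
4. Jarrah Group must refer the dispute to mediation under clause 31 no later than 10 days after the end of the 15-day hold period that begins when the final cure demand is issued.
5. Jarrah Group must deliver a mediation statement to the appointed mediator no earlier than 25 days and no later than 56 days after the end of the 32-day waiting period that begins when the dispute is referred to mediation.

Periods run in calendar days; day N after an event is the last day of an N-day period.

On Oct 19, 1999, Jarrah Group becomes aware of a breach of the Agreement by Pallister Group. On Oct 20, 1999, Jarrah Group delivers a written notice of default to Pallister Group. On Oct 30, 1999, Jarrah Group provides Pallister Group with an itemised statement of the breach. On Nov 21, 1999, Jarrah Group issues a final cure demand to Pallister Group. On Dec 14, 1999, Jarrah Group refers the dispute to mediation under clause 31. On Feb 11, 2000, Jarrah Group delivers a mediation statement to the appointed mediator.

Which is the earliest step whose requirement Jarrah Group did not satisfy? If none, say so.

Step 1: 21 days after Oct 19, 1999 (when the breach is discovered) is Nov 9, 1999; done Oct 20, 1999 — timely.
Step 2: the earliest permitted date is 8 days after Oct 20, 1999 (when the default notice is delivered), i.e. Oct 28, 1999; done Oct 30, 1999 — permitted.
Step 3: 23 days after Oct 30, 1999 (when the itemised statement is provided) is Nov 22, 1999; Nov 21, 1999 is within that limit.
Step 4: 10 days after Dec 6, 1999 (end of the 15-day hold period, which began when the final cure demand is issued on Nov 21, 1999) is Dec 16, 1999; done Dec 14, 1999 — timely.
Step 5: the window is 25–56 days after Jan 15, 2000 (end of the 32-day waiting period, which began when the dispute is referred to mediation on Dec 14, 1999), so Feb 9, 2000 through Mar 11, 2000; done Feb 11, 2000 — within the window.

None — every step was satisfied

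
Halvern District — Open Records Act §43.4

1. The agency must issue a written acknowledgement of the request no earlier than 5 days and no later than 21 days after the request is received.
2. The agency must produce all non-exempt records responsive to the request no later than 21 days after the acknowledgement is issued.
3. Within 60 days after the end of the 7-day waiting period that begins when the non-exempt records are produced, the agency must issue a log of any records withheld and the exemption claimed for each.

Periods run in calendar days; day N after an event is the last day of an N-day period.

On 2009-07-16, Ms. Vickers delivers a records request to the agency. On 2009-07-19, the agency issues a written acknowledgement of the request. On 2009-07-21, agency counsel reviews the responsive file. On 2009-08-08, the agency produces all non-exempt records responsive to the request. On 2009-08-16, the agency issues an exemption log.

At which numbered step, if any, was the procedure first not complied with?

Step 1

(1) the permitted window runs from 2009-07-16 + 5 = 2009-07-21 to 2009-07-16 + 21 = 2009-08-06; done 2009-07-19 — 2 days before the window opened.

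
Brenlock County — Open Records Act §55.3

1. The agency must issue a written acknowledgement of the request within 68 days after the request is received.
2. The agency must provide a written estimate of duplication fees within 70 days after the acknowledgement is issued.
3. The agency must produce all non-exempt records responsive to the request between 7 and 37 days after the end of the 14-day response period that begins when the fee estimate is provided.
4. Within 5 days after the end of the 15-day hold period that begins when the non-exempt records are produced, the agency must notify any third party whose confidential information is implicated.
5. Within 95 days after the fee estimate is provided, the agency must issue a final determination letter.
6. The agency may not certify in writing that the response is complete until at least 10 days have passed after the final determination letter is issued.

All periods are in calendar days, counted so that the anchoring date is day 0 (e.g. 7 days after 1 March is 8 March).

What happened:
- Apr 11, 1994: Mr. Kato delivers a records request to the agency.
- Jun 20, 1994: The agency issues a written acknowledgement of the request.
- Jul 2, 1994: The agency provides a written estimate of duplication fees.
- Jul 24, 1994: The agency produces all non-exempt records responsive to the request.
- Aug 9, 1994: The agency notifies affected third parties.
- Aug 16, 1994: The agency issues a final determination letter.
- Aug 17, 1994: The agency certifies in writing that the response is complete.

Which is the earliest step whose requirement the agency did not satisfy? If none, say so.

Step 1

(1) due by Apr 11, 1994 + 68 days = Jun 18, 1994; Jun 20, 1994 misses that deadline by 2 days.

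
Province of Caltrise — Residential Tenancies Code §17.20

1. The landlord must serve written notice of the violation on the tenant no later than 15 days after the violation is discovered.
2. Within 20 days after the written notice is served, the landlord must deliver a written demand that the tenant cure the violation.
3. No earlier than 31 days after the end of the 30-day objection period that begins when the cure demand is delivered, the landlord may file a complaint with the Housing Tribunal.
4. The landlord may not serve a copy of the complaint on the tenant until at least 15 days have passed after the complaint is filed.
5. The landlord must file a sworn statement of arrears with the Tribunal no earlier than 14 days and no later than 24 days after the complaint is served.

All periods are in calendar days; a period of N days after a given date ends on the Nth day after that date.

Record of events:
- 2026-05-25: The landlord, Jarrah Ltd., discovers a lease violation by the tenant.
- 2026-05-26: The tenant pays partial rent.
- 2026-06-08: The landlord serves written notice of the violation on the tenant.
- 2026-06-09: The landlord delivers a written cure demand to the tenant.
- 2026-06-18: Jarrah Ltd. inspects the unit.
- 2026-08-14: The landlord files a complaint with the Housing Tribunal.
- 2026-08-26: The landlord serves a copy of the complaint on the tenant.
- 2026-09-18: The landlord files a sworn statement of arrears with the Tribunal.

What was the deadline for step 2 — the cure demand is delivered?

Step 2 runs from 2026-06-08, when the written notice is served. 20 days after 2026-06-08 is 2026-06-28.

2026-06-28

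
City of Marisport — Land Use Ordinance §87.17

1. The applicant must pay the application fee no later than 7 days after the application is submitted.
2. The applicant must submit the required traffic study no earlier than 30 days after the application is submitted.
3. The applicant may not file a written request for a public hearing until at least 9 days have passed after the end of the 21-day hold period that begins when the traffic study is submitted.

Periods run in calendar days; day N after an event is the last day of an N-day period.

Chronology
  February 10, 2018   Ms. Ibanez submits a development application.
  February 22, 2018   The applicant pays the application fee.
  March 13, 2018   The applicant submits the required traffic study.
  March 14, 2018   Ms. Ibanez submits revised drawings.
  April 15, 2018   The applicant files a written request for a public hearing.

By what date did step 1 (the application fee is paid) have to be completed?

February 17, 2018

Step 1 runs from February 10, 2018, when the application is submitted. 7 days after February 10, 2018 is February 17, 2018.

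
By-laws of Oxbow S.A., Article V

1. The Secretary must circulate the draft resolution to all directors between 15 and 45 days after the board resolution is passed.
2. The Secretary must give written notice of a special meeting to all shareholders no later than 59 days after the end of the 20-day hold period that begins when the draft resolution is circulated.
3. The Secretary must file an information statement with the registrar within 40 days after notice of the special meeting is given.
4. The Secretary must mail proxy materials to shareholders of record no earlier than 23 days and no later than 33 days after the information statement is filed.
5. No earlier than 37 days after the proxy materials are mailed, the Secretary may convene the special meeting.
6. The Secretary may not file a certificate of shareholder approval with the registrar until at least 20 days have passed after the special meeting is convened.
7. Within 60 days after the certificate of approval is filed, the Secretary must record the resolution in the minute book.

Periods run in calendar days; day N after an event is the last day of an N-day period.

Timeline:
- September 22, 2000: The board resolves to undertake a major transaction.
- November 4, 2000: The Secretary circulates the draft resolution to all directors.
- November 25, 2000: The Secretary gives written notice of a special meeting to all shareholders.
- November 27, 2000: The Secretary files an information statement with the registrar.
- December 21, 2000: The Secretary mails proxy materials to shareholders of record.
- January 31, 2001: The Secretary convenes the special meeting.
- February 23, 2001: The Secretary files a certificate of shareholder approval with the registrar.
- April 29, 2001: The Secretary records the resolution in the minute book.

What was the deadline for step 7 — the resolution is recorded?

April 24, 2001

Step 7 runs from February 23, 2001, when the certificate of approval is filed. 60 days after February 23, 2001 is April 24, 2001.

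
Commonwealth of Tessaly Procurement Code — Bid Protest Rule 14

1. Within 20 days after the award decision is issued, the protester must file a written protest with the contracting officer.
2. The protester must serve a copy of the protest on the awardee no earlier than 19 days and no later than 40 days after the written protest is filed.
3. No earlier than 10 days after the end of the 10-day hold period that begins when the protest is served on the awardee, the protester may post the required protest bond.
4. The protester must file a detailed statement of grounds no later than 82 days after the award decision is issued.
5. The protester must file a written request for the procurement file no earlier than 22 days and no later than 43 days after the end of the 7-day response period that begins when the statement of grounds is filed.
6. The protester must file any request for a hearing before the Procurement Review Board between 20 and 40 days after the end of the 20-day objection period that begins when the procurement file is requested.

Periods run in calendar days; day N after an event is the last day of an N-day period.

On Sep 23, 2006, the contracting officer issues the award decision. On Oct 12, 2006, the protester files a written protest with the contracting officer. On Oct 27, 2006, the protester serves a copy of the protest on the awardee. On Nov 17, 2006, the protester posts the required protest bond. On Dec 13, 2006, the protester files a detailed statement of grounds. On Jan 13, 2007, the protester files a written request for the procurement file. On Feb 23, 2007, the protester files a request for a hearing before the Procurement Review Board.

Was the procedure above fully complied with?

No

(1) due by Sep 23, 2006 + 20 days = Oct 13, 2006; done Oct 12, 2006 — timely.
(2) the permitted window runs from Oct 12, 2006 + 19 = Oct 31, 2006 to Oct 12, 2006 + 40 = Nov 21, 2006; Oct 27, 2006 is 4 days too early.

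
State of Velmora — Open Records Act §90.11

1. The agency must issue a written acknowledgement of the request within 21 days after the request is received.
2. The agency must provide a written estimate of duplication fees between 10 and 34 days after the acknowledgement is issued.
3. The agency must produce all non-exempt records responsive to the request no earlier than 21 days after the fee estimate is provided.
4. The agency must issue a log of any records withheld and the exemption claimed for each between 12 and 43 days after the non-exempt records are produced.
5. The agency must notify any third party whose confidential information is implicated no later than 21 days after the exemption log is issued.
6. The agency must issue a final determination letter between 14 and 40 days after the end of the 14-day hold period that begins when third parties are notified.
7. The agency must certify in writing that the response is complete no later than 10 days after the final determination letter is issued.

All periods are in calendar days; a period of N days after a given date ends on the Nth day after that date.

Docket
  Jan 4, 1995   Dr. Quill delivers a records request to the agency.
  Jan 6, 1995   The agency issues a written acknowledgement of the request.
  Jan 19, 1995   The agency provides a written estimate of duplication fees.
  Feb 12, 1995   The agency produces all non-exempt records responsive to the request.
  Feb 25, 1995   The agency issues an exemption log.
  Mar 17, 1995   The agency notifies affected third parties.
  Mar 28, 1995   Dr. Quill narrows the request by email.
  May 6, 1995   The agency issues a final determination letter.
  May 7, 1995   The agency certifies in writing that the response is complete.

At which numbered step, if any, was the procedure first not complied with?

Step 1: 21 days after Jan 4, 1995 (when the request is received) is Jan 25, 1995; completed Jan 6, 1995, before the deadline.
Step 2: the window is 10–34 days after Jan 6, 1995 (when the acknowledgement is issued), so Jan 16, 1995 through Feb 9, 1995; done Jan 19, 1995 — within the window.
Step 3: the earliest permitted date is 21 days after Jan 19, 1995 (when the fee estimate is provided), i.e. Feb 9, 1995; done Feb 12, 1995 — permitted.
Step 4: the window is 12–43 days after Feb 12, 1995 (when the non-exempt records are produced), so Feb 24, 1995 through Mar 27, 1995; Feb 25, 1995 falls inside that range.
Step 5: 21 days after Feb 25, 1995 (when the exemption log is issued) is Mar 18, 1995; completed Mar 17, 1995, before the deadline.
Step 6: the window is 14–40 days after Mar 31, 1995 (end of the 14-day hold period, which began when third parties are notified on Mar 17, 1995), so Apr 14, 1995 through May 10, 1995; done May 6, 1995, which is between those dates.
Step 7: 10 days after May 6, 1995 (when the final determination letter is issued) is May 16, 1995; May 7, 1995 is within that limit.

None — every step was satisfied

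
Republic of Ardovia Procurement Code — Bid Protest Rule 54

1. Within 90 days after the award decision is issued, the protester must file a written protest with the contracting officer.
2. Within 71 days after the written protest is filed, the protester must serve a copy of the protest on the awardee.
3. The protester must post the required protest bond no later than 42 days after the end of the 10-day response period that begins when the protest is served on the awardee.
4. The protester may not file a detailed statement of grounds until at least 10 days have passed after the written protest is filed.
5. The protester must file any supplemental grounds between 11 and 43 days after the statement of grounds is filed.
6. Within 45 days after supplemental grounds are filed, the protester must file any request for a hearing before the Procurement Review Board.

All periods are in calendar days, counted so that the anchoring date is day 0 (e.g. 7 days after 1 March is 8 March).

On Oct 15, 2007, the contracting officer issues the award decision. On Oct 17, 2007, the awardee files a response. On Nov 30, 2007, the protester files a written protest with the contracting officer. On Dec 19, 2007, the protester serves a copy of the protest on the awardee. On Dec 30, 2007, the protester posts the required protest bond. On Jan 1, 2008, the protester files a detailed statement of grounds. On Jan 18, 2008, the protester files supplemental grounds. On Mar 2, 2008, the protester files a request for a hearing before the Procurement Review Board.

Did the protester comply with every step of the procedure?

Yes

(1) due by Oct 15, 2007 + 90 days = Jan 13, 2008; done Nov 30, 2007 — timely.
(2) due by Nov 30, 2007 + 71 days = Feb 9, 2008; done Dec 19, 2007 — timely.
(3) due by Dec 29, 2007 + 42 days = Feb 9, 2008; done Dec 30, 2007 — timely.
(4) permitted from Nov 30, 2007 + 10 days = Dec 10, 2007 onward; done Jan 1, 2008 — permitted.
(5) the permitted window runs from Jan 1, 2008 + 11 = Jan 12, 2008 to Jan 1, 2008 + 43 = Feb 13, 2008; Jan 18, 2008 falls inside that range.
(6) due by Jan 18, 2008 + 45 days = Mar 3, 2008; done Mar 2, 2008 — timely.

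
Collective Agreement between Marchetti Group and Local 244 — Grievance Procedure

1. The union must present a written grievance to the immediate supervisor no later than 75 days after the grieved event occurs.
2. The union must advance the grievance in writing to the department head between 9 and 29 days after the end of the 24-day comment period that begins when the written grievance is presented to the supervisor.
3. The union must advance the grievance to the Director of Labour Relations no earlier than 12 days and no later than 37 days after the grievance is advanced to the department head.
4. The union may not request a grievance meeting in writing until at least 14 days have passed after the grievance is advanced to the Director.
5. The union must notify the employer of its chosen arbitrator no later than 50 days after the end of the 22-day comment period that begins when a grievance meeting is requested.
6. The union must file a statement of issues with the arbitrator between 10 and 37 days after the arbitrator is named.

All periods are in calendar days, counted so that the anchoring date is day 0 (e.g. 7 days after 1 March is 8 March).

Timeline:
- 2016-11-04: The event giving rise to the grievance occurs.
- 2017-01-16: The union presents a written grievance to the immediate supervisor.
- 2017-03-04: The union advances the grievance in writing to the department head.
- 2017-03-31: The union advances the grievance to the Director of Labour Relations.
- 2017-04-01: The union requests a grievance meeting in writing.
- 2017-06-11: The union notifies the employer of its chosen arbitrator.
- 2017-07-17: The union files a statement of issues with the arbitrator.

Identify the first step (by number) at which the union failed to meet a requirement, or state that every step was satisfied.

Step 1: 75 days after 2016-11-04 (when the grieved event occurs) is 2017-01-18; completed 2017-01-16, before the deadline.
Step 2: the window is 9–29 days after 2017-02-09 (end of the 24-day comment period, which began when the written grievance is presented to the supervisor on 2017-01-16), so 2017-02-18 through 2017-03-10; 2017-03-04 falls inside that range.
Step 3: the window is 12–37 days after 2017-03-04 (when the grievance is advanced to the department head), so 2017-03-16 through 2017-04-10; 2017-03-31 falls inside that range.
Step 4: the earliest permitted date is 14 days after 2017-03-31 (when the grievance is advanced to the Director), i.e. 2017-04-14; acted on 2017-04-01, 13 days prematurely.
Later steps need not be reached.

Step 4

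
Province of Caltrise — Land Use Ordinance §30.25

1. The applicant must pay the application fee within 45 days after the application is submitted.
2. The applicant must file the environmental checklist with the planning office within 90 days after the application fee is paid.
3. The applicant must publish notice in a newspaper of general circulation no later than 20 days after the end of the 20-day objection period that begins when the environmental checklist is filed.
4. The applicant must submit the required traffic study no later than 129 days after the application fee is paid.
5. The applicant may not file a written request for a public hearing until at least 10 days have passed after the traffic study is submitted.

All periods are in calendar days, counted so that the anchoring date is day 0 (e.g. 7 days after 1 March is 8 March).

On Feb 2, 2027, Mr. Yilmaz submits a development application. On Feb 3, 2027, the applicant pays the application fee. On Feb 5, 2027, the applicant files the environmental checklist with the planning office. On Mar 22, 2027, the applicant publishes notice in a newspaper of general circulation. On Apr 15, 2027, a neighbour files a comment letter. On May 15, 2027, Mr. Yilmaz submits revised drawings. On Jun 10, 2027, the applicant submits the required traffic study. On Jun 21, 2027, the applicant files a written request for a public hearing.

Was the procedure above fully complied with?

Step 1: 45 days after Feb 2, 2027 (when the application is submitted) is Mar 19, 2027; done Feb 3, 2027 — timely.
Step 2: 90 days after Feb 3, 2027 (when the application fee is paid) is May 4, 2027; done Feb 5, 2027 — timely.
Step 3: 20 days after Feb 25, 2027 (end of the 20-day objection period, which began when the environmental checklist is filed on Feb 5, 2027) is Mar 17, 2027; not done until Mar 22, 2027, 5 days after the deadline.
That is the first point of non-compliance.

No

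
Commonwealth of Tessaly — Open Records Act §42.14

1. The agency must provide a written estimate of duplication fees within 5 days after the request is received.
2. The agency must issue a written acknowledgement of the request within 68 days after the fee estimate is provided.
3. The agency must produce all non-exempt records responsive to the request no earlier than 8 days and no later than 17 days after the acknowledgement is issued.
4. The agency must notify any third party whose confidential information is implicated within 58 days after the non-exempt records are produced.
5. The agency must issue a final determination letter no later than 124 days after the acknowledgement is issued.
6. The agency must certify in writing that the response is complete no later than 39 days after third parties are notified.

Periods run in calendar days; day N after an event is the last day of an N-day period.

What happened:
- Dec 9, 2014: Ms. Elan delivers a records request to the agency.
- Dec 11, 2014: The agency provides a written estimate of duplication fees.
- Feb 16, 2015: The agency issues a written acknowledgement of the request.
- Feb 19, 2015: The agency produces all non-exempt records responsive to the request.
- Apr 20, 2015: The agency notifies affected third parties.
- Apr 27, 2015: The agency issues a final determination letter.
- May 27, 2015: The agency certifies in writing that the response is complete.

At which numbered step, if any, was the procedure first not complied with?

Step 1 — counting 5 days from Dec 9, 2014 (when the request is received) gives a deadline of Dec 14, 2014; done Dec 11, 2014 — timely.
Step 2 — counting 68 days from Dec 11, 2014 (when the fee estimate is provided) gives a deadline of Feb 17, 2015; completed Feb 16, 2015, before the deadline.
Step 3 — 8 and 17 days from Feb 16, 2015 (when the acknowledgement is issued) are Feb 24, 2015 and Mar 5, 2015 respectively; Feb 19, 2015 is 5 days too early.

Step 3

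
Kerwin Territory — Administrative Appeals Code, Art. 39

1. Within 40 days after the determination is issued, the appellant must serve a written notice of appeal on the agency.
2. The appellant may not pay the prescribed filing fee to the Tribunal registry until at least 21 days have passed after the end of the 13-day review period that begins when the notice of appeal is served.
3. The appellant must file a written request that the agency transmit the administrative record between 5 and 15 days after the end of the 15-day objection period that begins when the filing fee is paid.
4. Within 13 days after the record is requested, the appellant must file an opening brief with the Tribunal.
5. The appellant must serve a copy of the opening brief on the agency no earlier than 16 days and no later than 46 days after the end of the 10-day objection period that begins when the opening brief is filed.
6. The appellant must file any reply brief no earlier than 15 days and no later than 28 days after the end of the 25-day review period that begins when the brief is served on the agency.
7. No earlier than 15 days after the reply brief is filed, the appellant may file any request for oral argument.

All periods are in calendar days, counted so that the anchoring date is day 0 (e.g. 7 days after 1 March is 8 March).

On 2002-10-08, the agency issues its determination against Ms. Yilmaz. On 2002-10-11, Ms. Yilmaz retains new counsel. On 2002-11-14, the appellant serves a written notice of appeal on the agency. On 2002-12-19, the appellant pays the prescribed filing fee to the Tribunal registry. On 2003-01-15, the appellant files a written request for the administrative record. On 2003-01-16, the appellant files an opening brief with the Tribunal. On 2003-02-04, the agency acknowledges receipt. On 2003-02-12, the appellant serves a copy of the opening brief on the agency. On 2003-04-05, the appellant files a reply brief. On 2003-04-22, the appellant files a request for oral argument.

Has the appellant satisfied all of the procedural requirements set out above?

Yes

Step 1 — counting 40 days from 2002-10-08 (when the determination is issued) gives a deadline of 2002-11-17; done 2002-11-14 — timely.
Step 2 — must wait 21 days from 2002-11-27 (end of the 13-day review period, which began when the notice of appeal is served on 2002-11-14), so not before 2002-12-18; 2002-12-19 is on or after that date.
Step 3 — 5 and 15 days from 2003-01-03 (end of the 15-day objection period, which began when the filing fee is paid on 2002-12-19) are 2003-01-08 and 2003-01-18 respectively; done 2003-01-15 — within the window.
Step 4 — counting 13 days from 2003-01-15 (when the record is requested) gives a deadline of 2003-01-28; 2003-01-16 is within that limit.
Step 5 — 16 and 46 days from 2003-01-26 (end of the 10-day objection period, which began when the opening brief is filed on 2003-01-16) are 2003-02-11 and 2003-03-13 respectively; 2003-02-12 falls inside that range.
Step 6 — 15 and 28 days from 2003-03-09 (end of the 25-day review period, which began when the brief is served on the agency on 2003-02-12) are 2003-03-24 and 2003-04-06 respectively; done 2003-04-05 — within the window.
Step 7 — must wait 15 days from 2003-04-05 (when the reply brief is filed), so not before 2003-04-20; done 2003-04-22 — permitted.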